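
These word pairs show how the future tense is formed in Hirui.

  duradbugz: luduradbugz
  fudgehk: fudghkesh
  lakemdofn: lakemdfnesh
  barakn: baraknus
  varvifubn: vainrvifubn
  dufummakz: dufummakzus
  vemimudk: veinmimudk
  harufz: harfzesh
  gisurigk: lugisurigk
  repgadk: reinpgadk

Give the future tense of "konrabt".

duradbugz and harufz both end in -z yet inflect differently (luduradbugz, harfzesh), so the final letter is not what conditions the rule; the second-to-last letter is.
"konrabt" has second-to-last letter 'b'. The one such stem in the data (varvifubn → vainrvifubn) inserts -in- after the first vowel (as do repgadk, vemimudk), so the same rule applies.
The other patterns: stems whose second-to-last letter is 'g' add the prefix lu-; stems whose second-to-last letter is 'f' or 'h' delete the last vowel and add -esh; stems whose second-to-last letter is 'k' add -us.
So konrabt → koinnrabt.

koinnrabt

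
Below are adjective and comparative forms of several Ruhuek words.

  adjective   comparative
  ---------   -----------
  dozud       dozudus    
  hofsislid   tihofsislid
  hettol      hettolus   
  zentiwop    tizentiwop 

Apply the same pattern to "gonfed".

gonfedus

hofsislid and dozud both end in -d yet inflect differently (tihofsislid, dozudus), so the final letter is not what conditions the rule; the number of vowels is.
"gonfed" has 2 vowels. The stems with 2 vowels (dozud → dozudus, hettol → hettolus) add -us.
So gonfed → gonfedus.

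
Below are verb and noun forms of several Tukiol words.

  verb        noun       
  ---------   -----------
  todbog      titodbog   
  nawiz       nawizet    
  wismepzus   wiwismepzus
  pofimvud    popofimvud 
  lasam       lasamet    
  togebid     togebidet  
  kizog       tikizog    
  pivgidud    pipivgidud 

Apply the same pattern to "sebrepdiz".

sebrepdizet

pofimvud and togebid both end in -d yet inflect differently (popofimvud, togebidet), so the final letter is not what conditions the rule; the last vowel is.
"sebrepdiz" has last vowel 'i'. The stems whose last vowel is 'i' (nawiz → nawizet, togebid → togebidet) add -et.
So sebrepdiz → sebrepdizet.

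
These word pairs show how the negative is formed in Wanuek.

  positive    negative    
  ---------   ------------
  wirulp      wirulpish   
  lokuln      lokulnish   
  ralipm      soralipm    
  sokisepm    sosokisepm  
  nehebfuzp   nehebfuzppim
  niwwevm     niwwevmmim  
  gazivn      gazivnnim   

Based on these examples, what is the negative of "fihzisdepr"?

wirulp and nehebfuzp both end in -p yet inflect differently (wirulpish, nehebfuzppim), so the final letter is not what conditions the rule; the second-to-last letter is.
"fihzisdepr" has second-to-last letter 'p'. The stems whose second-to-last letter is 'p' (ralipm → soralipm, sokisepm → sosokisepm) add the prefix so-.
The other patterns: stems whose second-to-last letter is 'l' add -ish; stems whose second-to-last letter is 'v' or 'z' double the final consonant and add -im.
So fihzisdepr → sofihzisdepr.

sofihzisdepr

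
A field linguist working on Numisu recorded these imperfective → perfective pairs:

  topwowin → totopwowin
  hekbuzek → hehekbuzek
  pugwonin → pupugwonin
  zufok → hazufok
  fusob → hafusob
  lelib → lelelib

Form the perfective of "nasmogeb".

nanasmogeb

zufok and hekbuzek both end in -k yet inflect differently (hazufok, hehekbuzek), so the final letter is not what conditions the rule; the last vowel is.
"nasmogeb" has last vowel 'e'. The one such stem in the data (hekbuzek → hehekbuzek) repeats the first consonant+vowel as a prefix (as do topwowin, lelib), so the same rule applies.
So nasmogeb → nanasmogeb.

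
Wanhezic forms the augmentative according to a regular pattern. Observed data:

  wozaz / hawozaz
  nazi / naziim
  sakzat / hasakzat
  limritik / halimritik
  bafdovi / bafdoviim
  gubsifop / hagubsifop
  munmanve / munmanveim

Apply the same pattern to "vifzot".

havifzot

bafdovi and limritik both have last vowel 'i' yet inflect differently (bafdoviim, halimritik), so the last vowel is not what conditions the rule; whether the stem ends in a vowel or a consonant is.
"vifzot" ends in a consonant. The stems ending in a consonant (sakzat → hasakzat, gubsifop → hagubsifop, limritik → halimritik) add the prefix ha-.
The other pattern: stems ending in a vowel add -im.
So vifzot → havifzot.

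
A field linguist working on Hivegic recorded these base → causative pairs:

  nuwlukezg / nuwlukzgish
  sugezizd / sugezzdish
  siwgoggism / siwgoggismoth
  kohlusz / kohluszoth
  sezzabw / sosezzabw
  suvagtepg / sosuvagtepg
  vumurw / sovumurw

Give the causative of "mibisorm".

nuwlukezg and suvagtepg both end in -g yet inflect differently (nuwlukzgish, sosuvagtepg), so the final letter is not what conditions the rule; the second-to-last letter is.
"mibisorm" has second-to-last letter 'r'. The one such stem in the data (vumurw → sovumurw) adds the prefix so-, so the same rule applies.
The other patterns: stems whose second-to-last letter is 'z' delete the last vowel and add -ish; stems whose second-to-last letter is 's' add -oth.
So mibisorm → somibisorm.

somibisorm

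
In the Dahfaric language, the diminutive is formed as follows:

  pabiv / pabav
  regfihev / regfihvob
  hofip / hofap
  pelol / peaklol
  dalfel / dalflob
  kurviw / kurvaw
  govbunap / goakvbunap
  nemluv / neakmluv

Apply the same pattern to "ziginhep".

"ziginhep" has last vowel 'e'. The stems whose last vowel is 'e' (dalfel → dalflob, regfihev → regfihvob) delete the last vowel and add -ob.
The other patterns: stems whose last vowel is 'i' change the last vowel to 'a'; stems whose last vowel is 'a', 'o' or 'u' insert -ak- after the first vowel.
So ziginhep → ziginhpob.

ziginhpob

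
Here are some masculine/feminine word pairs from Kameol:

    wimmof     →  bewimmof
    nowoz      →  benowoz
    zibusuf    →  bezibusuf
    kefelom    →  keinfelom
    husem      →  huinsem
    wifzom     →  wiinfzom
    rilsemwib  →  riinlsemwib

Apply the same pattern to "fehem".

feinhem

wimmof and kefelom both have last vowel 'o' yet inflect differently (bewimmof, keinfelom), so the last vowel is not what conditions the rule; the final letter is.
"fehem" ends in -m. The stems ending in -m (kefelom → keinfelom, husem → huinsem, wifzom → wiinfzom) insert -in- after the first vowel.
The other pattern: stems ending in -f or -z add the prefix be-.
So fehem → feinhem.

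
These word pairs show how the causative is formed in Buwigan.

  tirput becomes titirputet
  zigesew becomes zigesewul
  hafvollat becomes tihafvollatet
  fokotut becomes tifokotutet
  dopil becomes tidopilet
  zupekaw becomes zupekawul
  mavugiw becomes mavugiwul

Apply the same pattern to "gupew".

gupewul

"gupew" ends in -w. The stems ending in -w (zupekaw → zupekawul, mavugiw → mavugiwul, zigesew → zigesewul) add -ul.
The other pattern: stems ending in -l or -t add ti- … -et around the stem.
So gupew → gupewul.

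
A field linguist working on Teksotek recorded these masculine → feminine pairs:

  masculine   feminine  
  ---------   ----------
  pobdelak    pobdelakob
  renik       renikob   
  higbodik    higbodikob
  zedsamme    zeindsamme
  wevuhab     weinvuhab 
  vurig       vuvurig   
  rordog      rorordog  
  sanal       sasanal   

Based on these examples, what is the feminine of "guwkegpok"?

guwkegpokob

pobdelak and wevuhab both have last vowel 'a' yet inflect differently (pobdelakob, weinvuhab), so the last vowel is not what conditions the rule; the final letter is.
"guwkegpok" ends in -k. The stems ending in -k (pobdelak → pobdelakob, renik → renikob, higbodik → higbodikob) add -ob.
So guwkegpok → guwkegpokob.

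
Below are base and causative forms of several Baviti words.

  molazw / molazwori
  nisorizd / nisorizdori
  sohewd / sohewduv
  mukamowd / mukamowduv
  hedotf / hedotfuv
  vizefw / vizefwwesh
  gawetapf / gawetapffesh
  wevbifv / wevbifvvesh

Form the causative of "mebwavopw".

nisorizd and sohewd both end in -d yet inflect differently (nisorizdori, sohewduv), so the final letter is not what conditions the rule; the second-to-last letter is.
"mebwavopw" has second-to-last letter 'p'. The one such stem in the data (gawetapf → gawetapffesh) doubles the final consonant and adds -esh (as do vizefw, wevbifv), so the same rule applies.
The other patterns: stems whose second-to-last letter is 'z' add -ori; stems whose second-to-last letter is 't' or 'w' add -uv.
So mebwavopw → mebwavopwwesh.

mebwavopwwesh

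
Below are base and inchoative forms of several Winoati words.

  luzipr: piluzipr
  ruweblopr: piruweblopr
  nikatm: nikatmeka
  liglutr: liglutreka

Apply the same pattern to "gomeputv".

luzipr and liglutr both end in -r yet inflect differently (piluzipr, liglutreka), so the final letter is not what conditions the rule; the second-to-last letter is.
"gomeputv" has second-to-last letter 't'. The stems whose second-to-last letter is 't' (nikatm → nikatmeka, liglutr → liglutreka) add -eka.
The other pattern: stems whose second-to-last letter is 'p' add the prefix pi-.
So gomeputv → gomeputveka.

gomeputveka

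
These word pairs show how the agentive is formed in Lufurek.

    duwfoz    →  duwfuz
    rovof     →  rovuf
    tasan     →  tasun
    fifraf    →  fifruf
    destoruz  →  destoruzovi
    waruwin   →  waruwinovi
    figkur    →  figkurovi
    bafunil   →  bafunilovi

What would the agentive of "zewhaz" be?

zewhuz

"zewhaz" has last vowel 'a'. The stems whose last vowel is 'a' (tasan → tasun, fifraf → fifruf) change the last vowel to 'u'.
The other pattern: stems whose last vowel is 'i' or 'u' add -ovi.
So zewhaz → zewhuz.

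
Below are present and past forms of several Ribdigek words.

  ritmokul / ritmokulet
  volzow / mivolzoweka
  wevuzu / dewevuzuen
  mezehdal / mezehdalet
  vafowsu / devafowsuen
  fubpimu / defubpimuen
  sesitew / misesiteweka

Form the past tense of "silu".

desiluen

vafowsu and ritmokul both have last vowel 'u' yet inflect differently (devafowsuen, ritmokulet), so the last vowel is not what conditions the rule; the final letter is.
"silu" ends in -u. The stems ending in -u (vafowsu → devafowsuen, wevuzu → dewevuzuen, fubpimu → defubpimuen) add de- … -en around the stem.
So silu → desiluen.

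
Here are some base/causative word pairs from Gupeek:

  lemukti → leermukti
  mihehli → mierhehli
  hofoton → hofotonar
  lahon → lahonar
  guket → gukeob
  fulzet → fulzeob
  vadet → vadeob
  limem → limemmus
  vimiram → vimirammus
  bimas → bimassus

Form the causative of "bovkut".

"bovkut" ends in -t. The stems ending in -t (guket → gukeob, fulzet → fulzeob, vadet → vadeob) drop the final letter and add -ob.
So bovkut → bovkuob.

bovkuob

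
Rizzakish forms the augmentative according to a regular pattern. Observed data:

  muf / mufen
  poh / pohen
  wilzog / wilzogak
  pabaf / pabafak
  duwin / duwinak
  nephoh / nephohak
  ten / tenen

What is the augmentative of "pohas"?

nephoh and poh both end in -h yet inflect differently (nephohak, pohen), so the final letter is not what conditions the rule; the number of vowels is.
"pohas" has 2 vowels. The stems with 2 vowels (nephoh → nephohak, wilzog → wilzogak, duwin → duwinak) add -ak.
The other pattern: stems with 1 vowel add -en.
So pohas → pohasak.

pohasak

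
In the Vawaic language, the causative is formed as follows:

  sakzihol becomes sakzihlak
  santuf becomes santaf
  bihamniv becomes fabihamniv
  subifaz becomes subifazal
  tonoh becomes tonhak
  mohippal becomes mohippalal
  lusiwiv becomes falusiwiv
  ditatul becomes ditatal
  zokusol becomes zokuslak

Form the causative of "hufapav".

"hufapav" has last vowel 'a'. The stems whose last vowel is 'a' (mohippal → mohippalal, subifaz → subifazal) add -al.
The other patterns: stems whose last vowel is 'o' delete the last vowel and add -ak; stems whose last vowel is 'i' add the prefix fa-; stems whose last vowel is 'u' change the last vowel to 'a'.
So hufapav → hufapaval.

hufapaval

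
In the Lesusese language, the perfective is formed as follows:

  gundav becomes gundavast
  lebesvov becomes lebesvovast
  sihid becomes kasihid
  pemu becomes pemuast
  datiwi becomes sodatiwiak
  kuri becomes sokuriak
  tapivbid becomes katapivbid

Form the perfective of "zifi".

sihid and kuri both have last vowel 'i' yet inflect differently (kasihid, sokuriak), so the last vowel is not what conditions the rule; the final letter is.
"zifi" ends in -i. The stems ending in -i (kuri → sokuriak, datiwi → sodatiwiak) add so- … -ak around the stem.
The other patterns: stems ending in -d add the prefix ka-; stems ending in -u or -v add -ast.
So zifi → sozifiak.

sozifiak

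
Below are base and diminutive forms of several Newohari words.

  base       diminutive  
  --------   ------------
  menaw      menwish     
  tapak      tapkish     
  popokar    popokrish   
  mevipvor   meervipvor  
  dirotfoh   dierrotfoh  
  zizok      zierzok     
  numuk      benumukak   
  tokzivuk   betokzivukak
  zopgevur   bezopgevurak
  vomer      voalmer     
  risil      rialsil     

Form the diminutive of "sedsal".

popokar and mevipvor both end in -r yet inflect differently (popokrish, meervipvor), so the final letter is not what conditions the rule; the last vowel is.
"sedsal" has last vowel 'a'. The stems whose last vowel is 'a' (menaw → menwish, tapak → tapkish, popokar → popokrish) delete the last vowel and add -ish.
So sedsal → sedslish.

sedslish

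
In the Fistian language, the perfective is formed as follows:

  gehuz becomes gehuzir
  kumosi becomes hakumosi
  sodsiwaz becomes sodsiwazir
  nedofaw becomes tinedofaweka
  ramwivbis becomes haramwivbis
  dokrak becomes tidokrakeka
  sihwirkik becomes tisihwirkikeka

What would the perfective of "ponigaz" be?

"ponigaz" ends in -z. The stems ending in -z (sodsiwaz → sodsiwazir, gehuz → gehuzir) add -ir.
So ponigaz → ponigazir.

ponigazir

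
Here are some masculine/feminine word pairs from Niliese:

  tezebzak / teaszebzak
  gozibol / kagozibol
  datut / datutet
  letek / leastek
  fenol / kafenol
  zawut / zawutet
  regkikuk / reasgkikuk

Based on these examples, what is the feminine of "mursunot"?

regkikuk and zawut both have last vowel 'u' yet inflect differently (reasgkikuk, zawutet), so the last vowel is not what conditions the rule; the final letter is.
"mursunot" ends in -t. The stems ending in -t (zawut → zawutet, datut → datutet) add -et.
So mursunot → mursunotet.

mursunotet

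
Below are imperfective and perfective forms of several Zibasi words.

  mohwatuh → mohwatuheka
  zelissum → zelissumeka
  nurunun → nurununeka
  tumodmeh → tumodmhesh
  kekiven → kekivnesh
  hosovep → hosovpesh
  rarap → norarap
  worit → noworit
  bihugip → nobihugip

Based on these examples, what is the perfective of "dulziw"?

nodulziw

"dulziw" has last vowel 'i'. The stems whose last vowel is 'i' (worit → noworit, bihugip → nobihugip) add the prefix no-.
So dulziw → nodulziw.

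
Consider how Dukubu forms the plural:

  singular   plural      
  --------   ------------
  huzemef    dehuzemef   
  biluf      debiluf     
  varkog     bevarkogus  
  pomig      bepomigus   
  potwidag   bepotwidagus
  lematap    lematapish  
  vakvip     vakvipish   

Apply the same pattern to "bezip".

bezipish

potwidag and lematap both have last vowel 'a' yet inflect differently (bepotwidagus, lematapish), so the last vowel is not what conditions the rule; the final letter is.
"bezip" ends in -p. The stems ending in -p (lematap → lematapish, vakvip → vakvipish) add -ish.
The other patterns: stems ending in -f add the prefix de-; stems ending in -g add be- … -us around the stem.
So bezip → bezipish.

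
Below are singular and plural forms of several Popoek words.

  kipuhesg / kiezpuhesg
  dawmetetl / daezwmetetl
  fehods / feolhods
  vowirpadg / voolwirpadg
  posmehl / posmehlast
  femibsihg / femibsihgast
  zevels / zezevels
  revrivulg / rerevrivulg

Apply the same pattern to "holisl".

kipuhesg and vowirpadg both end in -g yet inflect differently (kiezpuhesg, voolwirpadg), so the final letter is not what conditions the rule; the second-to-last letter is.
"holisl" has second-to-last letter 's'. The one such stem in the data (kipuhesg → kiezpuhesg) inserts -ez- after the first vowel (as does dawmetetl), so the same rule applies.
The other patterns: stems whose second-to-last letter is 'd' insert -ol- after the first vowel; stems whose second-to-last letter is 'h' add -ast; stems whose second-to-last letter is 'l' repeat the first consonant+vowel as a prefix.
So holisl → hoezlisl.

hoezlisl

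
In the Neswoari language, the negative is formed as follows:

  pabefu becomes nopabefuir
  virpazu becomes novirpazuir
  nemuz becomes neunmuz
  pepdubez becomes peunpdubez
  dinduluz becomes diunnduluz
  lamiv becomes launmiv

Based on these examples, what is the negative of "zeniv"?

zeunniv

pabefu and nemuz both have last vowel 'u' yet inflect differently (nopabefuir, neunmuz), so the last vowel is not what conditions the rule; whether the stem ends in a vowel or a consonant is.
"zeniv" ends in a consonant. The stems ending in a consonant (nemuz → neunmuz, pepdubez → peunpdubez, dinduluz → diunnduluz) insert -un- after the first vowel.
So zeniv → zeunniv.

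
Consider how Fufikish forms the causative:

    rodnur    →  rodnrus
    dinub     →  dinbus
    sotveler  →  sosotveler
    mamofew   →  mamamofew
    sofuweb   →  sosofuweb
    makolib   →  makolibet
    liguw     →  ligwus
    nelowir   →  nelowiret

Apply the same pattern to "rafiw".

nelowir and rodnur both end in -r yet inflect differently (nelowiret, rodnrus), so the final letter is not what conditions the rule; the last vowel is.
"rafiw" has last vowel 'i'. The stems whose last vowel is 'i' (nelowir → nelowiret, makolib → makolibet) add -et.
The other patterns: stems whose last vowel is 'u' delete the last vowel and add -us; stems whose last vowel is 'e' repeat the first consonant+vowel as a prefix.
So rafiw → rafiwet.

rafiwet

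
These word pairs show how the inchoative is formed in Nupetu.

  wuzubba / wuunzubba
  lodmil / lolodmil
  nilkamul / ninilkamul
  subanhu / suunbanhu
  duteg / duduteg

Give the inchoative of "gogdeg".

nilkamul and subanhu both have last vowel 'u' yet inflect differently (ninilkamul, suunbanhu), so the last vowel is not what conditions the rule; whether the stem ends in a vowel or a consonant is.
"gogdeg" ends in a consonant. The stems ending in a consonant (lodmil → lolodmil, nilkamul → ninilkamul, duteg → duduteg) repeat the first consonant+vowel as a prefix.
The other pattern: stems ending in a vowel insert -un- after the first vowel.
So gogdeg → gogogdeg.

gogogdeg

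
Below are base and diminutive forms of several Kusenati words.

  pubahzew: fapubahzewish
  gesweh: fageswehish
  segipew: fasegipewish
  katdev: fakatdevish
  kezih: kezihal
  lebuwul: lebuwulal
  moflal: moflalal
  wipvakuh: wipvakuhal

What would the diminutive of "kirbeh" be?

gesweh and kezih both end in -h yet inflect differently (fageswehish, kezihal), so the final letter is not what conditions the rule; the last vowel is.
"kirbeh" has last vowel 'e'. The stems whose last vowel is 'e' (pubahzew → fapubahzewish, gesweh → fageswehish, segipew → fasegipewish) add fa- … -ish around the stem.
The other pattern: stems whose last vowel is 'a', 'i' or 'u' add -al.
So kirbeh → fakirbehish.

fakirbehish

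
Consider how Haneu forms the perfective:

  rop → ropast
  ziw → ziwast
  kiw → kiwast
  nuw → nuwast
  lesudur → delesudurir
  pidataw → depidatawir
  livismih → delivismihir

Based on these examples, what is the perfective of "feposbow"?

ziw and pidataw both end in -w yet inflect differently (ziwast, depidatawir), so the final letter is not what conditions the rule; the number of vowels is.
"feposbow" has 3 vowels. The stems with 3 vowels (lesudur → delesudurir, pidataw → depidatawir, livismih → delivismihir) add de- … -ir around the stem.
So feposbow → defeposbowir.

defeposbowir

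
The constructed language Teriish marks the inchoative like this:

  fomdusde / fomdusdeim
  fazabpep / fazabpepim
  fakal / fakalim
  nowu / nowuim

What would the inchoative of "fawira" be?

fawiraim

Every pair shown (fomdusde → fomdusdeim, fazabpep → fazabpepim, fakal → fakalim, …) follows the same rule: add -im.
So fawira → fawiraim.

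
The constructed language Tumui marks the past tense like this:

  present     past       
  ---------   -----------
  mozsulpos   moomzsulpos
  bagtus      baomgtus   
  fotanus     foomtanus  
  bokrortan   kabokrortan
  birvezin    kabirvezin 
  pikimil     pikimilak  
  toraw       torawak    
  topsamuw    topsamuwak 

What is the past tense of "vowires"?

"vowires" ends in -s. The stems ending in -s (mozsulpos → moomzsulpos, bagtus → baomgtus, fotanus → foomtanus) insert -om- after the first vowel.
The other patterns: stems ending in -n add the prefix ka-; stems ending in -l or -w add -ak.
So vowires → voomwires.

voomwires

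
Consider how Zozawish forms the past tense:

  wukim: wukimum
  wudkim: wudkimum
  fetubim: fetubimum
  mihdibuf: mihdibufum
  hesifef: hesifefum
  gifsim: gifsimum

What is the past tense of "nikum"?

nikumum

Every pair shown (wukim → wukimum, wudkim → wudkimum, fetubim → fetubimum, …) follows the same rule: add -um.
So nikum → nikumum.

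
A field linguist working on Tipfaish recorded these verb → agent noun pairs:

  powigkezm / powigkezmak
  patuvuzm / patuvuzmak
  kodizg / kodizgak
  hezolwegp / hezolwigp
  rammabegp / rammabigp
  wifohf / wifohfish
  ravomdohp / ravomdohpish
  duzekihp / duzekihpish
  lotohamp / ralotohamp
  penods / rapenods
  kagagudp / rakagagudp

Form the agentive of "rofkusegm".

hezolwegp and ravomdohp both end in -p yet inflect differently (hezolwigp, ravomdohpish), so the final letter is not what conditions the rule; the second-to-last letter is.
"rofkusegm" has second-to-last letter 'g'. The stems whose second-to-last letter is 'g' (hezolwegp → hezolwigp, rammabegp → rammabigp) change the last vowel to 'i'.
The other patterns: stems whose second-to-last letter is 'z' add -ak; stems whose second-to-last letter is 'h' add -ish; stems whose second-to-last letter is 'd' or 'm' add the prefix ra-.
So rofkusegm → rofkusigm.

rofkusigm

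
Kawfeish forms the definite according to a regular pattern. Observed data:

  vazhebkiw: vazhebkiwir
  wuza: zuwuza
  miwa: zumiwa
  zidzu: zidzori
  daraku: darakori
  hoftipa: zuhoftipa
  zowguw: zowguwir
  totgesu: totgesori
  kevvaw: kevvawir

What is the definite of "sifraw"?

zowguw and totgesu both have last vowel 'u' yet inflect differently (zowguwir, totgesori), so the last vowel is not what conditions the rule; the final letter is.
"sifraw" ends in -w. The stems ending in -w (vazhebkiw → vazhebkiwir, kevvaw → kevvawir, zowguw → zowguwir) add -ir.
So sifraw → sifrawir.

sifrawir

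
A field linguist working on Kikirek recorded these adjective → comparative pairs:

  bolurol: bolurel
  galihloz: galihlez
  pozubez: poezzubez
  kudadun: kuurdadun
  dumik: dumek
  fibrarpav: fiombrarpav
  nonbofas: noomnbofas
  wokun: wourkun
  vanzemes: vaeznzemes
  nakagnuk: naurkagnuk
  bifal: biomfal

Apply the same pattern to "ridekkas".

"ridekkas" has last vowel 'a'. The stems whose last vowel is 'a' (fibrarpav → fiombrarpav, bifal → biomfal, nonbofas → noomnbofas) insert -om- after the first vowel.
The other patterns: stems whose last vowel is 'u' insert -ur- after the first vowel; stems whose last vowel is 'i' or 'o' change the last vowel to 'e'; stems whose last vowel is 'e' insert -ez- after the first vowel.
So ridekkas → riomdekkas.

riomdekkas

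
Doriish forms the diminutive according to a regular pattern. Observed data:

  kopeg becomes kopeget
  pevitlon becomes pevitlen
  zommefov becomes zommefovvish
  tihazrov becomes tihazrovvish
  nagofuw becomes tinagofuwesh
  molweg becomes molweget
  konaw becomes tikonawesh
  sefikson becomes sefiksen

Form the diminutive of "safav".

safavvish

tihazrov and sefikson both have last vowel 'o' yet inflect differently (tihazrovvish, sefiksen), so the last vowel is not what conditions the rule; the final letter is.
"safav" ends in -v. The stems ending in -v (tihazrov → tihazrovvish, zommefov → zommefovvish) double the final consonant and add -ish.
So safav → safavvish.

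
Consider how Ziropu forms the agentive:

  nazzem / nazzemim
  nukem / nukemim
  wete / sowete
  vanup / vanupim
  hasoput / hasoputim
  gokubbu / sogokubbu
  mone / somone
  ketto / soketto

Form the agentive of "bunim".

bunimim

gokubbu and hasoput both have last vowel 'u' yet inflect differently (sogokubbu, hasoputim), so the last vowel is not what conditions the rule; whether the stem ends in a vowel or a consonant is.
"bunim" ends in a consonant. The stems ending in a consonant (hasoput → hasoputim, vanup → vanupim, nukem → nukemim) add -im.
The other pattern: stems ending in a vowel add the prefix so-.
So bunim → bunimim.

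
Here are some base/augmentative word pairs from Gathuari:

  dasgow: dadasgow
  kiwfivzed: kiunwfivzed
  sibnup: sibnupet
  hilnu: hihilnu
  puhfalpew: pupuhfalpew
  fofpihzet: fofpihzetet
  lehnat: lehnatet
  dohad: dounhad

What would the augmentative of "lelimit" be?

lelimitet

puhfalpew and kiwfivzed both have last vowel 'e' yet inflect differently (pupuhfalpew, kiunwfivzed), so the last vowel is not what conditions the rule; the final letter is.
"lelimit" ends in -t. The stems ending in -t (lehnat → lehnatet, fofpihzet → fofpihzetet) add -et.
The other patterns: stems ending in -u or -w repeat the first consonant+vowel as a prefix; stems ending in -d insert -un- after the first vowel.
So lelimit → lelimitet.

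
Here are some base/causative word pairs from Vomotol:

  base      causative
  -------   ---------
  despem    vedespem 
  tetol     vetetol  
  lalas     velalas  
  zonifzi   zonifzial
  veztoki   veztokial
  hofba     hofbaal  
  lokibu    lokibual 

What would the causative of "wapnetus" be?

"wapnetus" ends in a consonant. The stems ending in a consonant (despem → vedespem, tetol → vetetol, lalas → velalas) add the prefix ve-.
The other pattern: stems ending in a vowel add -al.
So wapnetus → vewapnetus.

vewapnetus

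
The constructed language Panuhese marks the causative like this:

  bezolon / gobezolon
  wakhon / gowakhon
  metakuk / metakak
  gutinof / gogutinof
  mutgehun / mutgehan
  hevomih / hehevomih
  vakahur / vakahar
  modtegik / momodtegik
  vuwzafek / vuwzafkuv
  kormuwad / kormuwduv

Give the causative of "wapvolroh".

gowapvolroh

wakhon and mutgehun both end in -n yet inflect differently (gowakhon, mutgehan), so the final letter is not what conditions the rule; the last vowel is.
"wapvolroh" has last vowel 'o'. The stems whose last vowel is 'o' (wakhon → gowakhon, gutinof → gogutinof, bezolon → gobezolon) add the prefix go-.
So wapvolroh → gowapvolroh.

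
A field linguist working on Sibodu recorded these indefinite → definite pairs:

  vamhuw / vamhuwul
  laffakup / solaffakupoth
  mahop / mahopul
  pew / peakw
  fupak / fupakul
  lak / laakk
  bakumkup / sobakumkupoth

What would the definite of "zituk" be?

zitukul

lak and fupak both end in -k yet inflect differently (laakk, fupakul), so the final letter is not what conditions the rule; the number of vowels is.
"zituk" has 2 vowels. The stems with 2 vowels (fupak → fupakul, mahop → mahopul, vamhuw → vamhuwul) add -ul.
So zituk → zitukul.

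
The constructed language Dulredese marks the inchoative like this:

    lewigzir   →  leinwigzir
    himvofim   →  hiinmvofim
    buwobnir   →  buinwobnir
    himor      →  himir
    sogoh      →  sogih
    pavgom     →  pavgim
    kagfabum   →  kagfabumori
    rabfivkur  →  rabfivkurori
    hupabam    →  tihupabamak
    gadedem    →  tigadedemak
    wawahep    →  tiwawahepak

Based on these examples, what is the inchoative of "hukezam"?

lewigzir and himor both end in -r yet inflect differently (leinwigzir, himir), so the final letter is not what conditions the rule; the last vowel is.
"hukezam" has last vowel 'a'. The one such stem in the data (hupabam → tihupabamak) adds ti- … -ak around the stem, so the same rule applies.
So hukezam → tihukezamak.

tihukezamak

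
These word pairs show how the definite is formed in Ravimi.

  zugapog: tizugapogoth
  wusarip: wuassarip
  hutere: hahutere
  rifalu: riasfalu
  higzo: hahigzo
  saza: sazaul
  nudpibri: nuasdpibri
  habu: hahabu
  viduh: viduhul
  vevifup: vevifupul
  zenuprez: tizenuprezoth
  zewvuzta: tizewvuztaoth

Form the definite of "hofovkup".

saza and zewvuzta both end in -a yet inflect differently (sazaul, tizewvuztaoth), so the final letter is not what conditions the rule; the first letter is.
"hofovkup" begins with h-. The stems beginning with h- (habu → hahabu, higzo → hahigzo, hutere → hahutere) add the prefix ha-.
The other patterns: stems beginning with s- or v- add -ul; stems beginning with z- add ti- … -oth around the stem; stems beginning with n-, r- or w- insert -as- after the first vowel.
So hofovkup → hahofovkup.

hahofovkup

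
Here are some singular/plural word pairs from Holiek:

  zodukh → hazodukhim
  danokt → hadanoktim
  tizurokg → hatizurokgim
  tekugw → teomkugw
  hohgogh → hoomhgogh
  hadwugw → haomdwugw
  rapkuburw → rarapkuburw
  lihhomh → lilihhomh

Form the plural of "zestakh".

"zestakh" has second-to-last letter 'k'. The stems whose second-to-last letter is 'k' (zodukh → hazodukhim, danokt → hadanoktim, tizurokg → hatizurokgim) add ha- … -im around the stem.
So zestakh → hazestakhim.

hazestakhim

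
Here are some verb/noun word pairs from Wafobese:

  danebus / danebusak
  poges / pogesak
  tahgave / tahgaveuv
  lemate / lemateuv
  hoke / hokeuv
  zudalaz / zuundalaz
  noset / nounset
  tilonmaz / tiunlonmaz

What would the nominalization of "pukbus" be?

pukbusak

poges and tahgave both have last vowel 'e' yet inflect differently (pogesak, tahgaveuv), so the last vowel is not what conditions the rule; the final letter is.
"pukbus" ends in -s. The stems ending in -s (danebus → danebusak, poges → pogesak) add -ak.
The other patterns: stems ending in -e add -uv; stems ending in -t or -z insert -un- after the first vowel.
So pukbus → pukbusak.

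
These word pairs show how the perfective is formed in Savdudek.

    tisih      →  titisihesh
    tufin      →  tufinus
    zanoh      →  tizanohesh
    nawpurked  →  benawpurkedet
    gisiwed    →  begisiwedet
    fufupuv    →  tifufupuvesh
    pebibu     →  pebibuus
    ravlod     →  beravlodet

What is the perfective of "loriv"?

tilorivesh

"loriv" ends in -v. The one such stem in the data (fufupuv → tifufupuvesh) adds ti- … -esh around the stem, so the same rule applies.
The other patterns: stems ending in -n or -u add -us; stems ending in -d add be- … -et around the stem.
So loriv → tilorivesh.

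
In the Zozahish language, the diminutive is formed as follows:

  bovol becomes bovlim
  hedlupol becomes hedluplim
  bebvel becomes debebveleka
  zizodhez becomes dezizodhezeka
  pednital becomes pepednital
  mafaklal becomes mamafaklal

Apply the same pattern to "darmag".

"darmag" has last vowel 'a'. The stems whose last vowel is 'a' (pednital → pepednital, mafaklal → mamafaklal) repeat the first consonant+vowel as a prefix.
So darmag → dadarmag.

dadarmag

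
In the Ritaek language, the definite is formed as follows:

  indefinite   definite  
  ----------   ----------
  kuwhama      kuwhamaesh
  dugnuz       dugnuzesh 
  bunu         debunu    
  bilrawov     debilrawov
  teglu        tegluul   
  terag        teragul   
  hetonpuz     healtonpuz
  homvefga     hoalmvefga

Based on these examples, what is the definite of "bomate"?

debomate

bunu and teglu both end in -u yet inflect differently (debunu, tegluul), so the final letter is not what conditions the rule; the first letter is.
"bomate" begins with b-. The stems beginning with b- (bunu → debunu, bilrawov → debilrawov) add the prefix de-.
The other patterns: stems beginning with d- or k- add -esh; stems beginning with t- add -ul; stems beginning with h- insert -al- after the first vowel.
So bomate → debomate.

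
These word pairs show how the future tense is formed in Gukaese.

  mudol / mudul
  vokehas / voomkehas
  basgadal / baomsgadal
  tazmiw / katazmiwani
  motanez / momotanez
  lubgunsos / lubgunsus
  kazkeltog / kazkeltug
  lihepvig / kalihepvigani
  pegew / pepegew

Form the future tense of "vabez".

lubgunsos and vokehas both end in -s yet inflect differently (lubgunsus, voomkehas), so the final letter is not what conditions the rule; the last vowel is.
"vabez" has last vowel 'e'. The stems whose last vowel is 'e' (pegew → pepegew, motanez → momotanez) repeat the first consonant+vowel as a prefix.
So vabez → vavabez.

vavabez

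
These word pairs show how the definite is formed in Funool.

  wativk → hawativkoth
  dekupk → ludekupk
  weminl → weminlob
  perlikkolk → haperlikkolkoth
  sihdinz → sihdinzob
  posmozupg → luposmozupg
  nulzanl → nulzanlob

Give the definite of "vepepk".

dekupk and wativk both end in -k yet inflect differently (ludekupk, hawativkoth), so the final letter is not what conditions the rule; the second-to-last letter is.
"vepepk" has second-to-last letter 'p'. The stems whose second-to-last letter is 'p' (posmozupg → luposmozupg, dekupk → ludekupk) add the prefix lu-.
The other patterns: stems whose second-to-last letter is 'n' add -ob; stems whose second-to-last letter is 'l' or 'v' add ha- … -oth around the stem.
So vepepk → luvepepk.

luvepepk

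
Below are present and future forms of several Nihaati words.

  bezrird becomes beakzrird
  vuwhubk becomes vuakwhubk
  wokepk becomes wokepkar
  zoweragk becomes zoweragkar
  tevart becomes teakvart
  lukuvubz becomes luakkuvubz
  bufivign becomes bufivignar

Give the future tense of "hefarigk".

zoweragk and vuwhubk both end in -k yet inflect differently (zoweragkar, vuakwhubk), so the final letter is not what conditions the rule; the second-to-last letter is.
"hefarigk" has second-to-last letter 'g'. The stems whose second-to-last letter is 'g' (zoweragk → zoweragkar, bufivign → bufivignar) add -ar.
The other pattern: stems whose second-to-last letter is 'b' or 'r' insert -ak- after the first vowel.
So hefarigk → hefarigkar.

hefarigkar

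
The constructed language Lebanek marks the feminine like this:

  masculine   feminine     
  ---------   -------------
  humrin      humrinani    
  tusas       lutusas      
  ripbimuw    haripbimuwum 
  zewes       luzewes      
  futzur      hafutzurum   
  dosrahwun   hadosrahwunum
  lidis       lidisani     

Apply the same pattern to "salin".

"salin" has last vowel 'i'. The stems whose last vowel is 'i' (humrin → humrinani, lidis → lidisani) add -ani.
The other patterns: stems whose last vowel is 'u' add ha- … -um around the stem; stems whose last vowel is 'a' or 'e' add the prefix lu-.
So salin → salinani.

salinani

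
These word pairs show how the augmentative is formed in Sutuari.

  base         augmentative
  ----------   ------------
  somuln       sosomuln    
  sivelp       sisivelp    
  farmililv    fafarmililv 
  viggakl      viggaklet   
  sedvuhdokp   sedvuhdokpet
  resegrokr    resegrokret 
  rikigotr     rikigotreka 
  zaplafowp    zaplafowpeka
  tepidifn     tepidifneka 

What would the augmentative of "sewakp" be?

sivelp and sedvuhdokp both end in -p yet inflect differently (sisivelp, sedvuhdokpet), so the final letter is not what conditions the rule; the second-to-last letter is.
"sewakp" has second-to-last letter 'k'. The stems whose second-to-last letter is 'k' (viggakl → viggaklet, sedvuhdokp → sedvuhdokpet, resegrokr → resegrokret) add -et.
The other patterns: stems whose second-to-last letter is 'l' repeat the first consonant+vowel as a prefix; stems whose second-to-last letter is 'f', 't' or 'w' add -eka.
So sewakp → sewakpet.

sewakpet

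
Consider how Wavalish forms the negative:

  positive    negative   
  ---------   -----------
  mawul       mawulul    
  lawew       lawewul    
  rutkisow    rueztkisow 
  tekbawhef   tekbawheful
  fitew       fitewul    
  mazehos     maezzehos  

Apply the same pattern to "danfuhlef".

rutkisow and fitew both end in -w yet inflect differently (rueztkisow, fitewul), so the final letter is not what conditions the rule; the last vowel is.
"danfuhlef" has last vowel 'e'. The stems whose last vowel is 'e' (fitew → fitewul, lawew → lawewul, tekbawhef → tekbawheful) add -ul.
The other pattern: stems whose last vowel is 'o' insert -ez- after the first vowel.
So danfuhlef → danfuhleful.

danfuhleful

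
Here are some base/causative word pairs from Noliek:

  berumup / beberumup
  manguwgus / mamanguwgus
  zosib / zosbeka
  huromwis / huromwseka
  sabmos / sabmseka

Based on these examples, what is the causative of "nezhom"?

nezhmeka

manguwgus and huromwis both end in -s yet inflect differently (mamanguwgus, huromwseka), so the final letter is not what conditions the rule; the last vowel is.
"nezhom" has last vowel 'o'. The one such stem in the data (sabmos → sabmseka) deletes the last vowel and adds -eka (as do zosib, huromwis), so the same rule applies.
So nezhom → nezhmeka.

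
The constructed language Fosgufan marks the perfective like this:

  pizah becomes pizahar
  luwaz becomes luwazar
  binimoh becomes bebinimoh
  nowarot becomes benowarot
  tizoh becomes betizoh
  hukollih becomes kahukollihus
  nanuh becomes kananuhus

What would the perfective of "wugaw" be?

wugawar

"wugaw" has last vowel 'a'. The stems whose last vowel is 'a' (pizah → pizahar, luwaz → luwazar) add -ar.
So wugaw → wugawar.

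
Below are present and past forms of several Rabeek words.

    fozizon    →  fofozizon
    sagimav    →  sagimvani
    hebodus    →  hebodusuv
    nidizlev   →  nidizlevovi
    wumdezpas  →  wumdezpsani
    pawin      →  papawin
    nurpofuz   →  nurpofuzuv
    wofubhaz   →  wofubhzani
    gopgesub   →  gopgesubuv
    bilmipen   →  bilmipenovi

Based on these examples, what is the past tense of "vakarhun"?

vakarhunuv

"vakarhun" has last vowel 'u'. The stems whose last vowel is 'u' (hebodus → hebodusuv, nurpofuz → nurpofuzuv, gopgesub → gopgesubuv) add -uv.
So vakarhun → vakarhunuv.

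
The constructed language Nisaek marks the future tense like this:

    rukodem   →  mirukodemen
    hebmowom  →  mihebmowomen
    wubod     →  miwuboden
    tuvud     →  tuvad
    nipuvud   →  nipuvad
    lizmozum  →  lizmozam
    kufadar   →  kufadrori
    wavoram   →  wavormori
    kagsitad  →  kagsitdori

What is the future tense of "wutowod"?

miwutowoden

wubod and tuvud both end in -d yet inflect differently (miwuboden, tuvad), so the final letter is not what conditions the rule; the last vowel is.
"wutowod" has last vowel 'o'. The stems whose last vowel is 'o' (hebmowom → mihebmowomen, wubod → miwuboden) add mi- … -en around the stem.
The other patterns: stems whose last vowel is 'u' change the last vowel to 'a'; stems whose last vowel is 'a' delete the last vowel and add -ori.
So wutowod → miwutowoden.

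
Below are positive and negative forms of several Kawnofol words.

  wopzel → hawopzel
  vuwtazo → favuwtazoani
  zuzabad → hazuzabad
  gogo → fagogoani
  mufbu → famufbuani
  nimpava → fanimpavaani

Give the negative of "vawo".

favawoani

nimpava and zuzabad both have last vowel 'a' yet inflect differently (fanimpavaani, hazuzabad), so the last vowel is not what conditions the rule; whether the stem ends in a vowel or a consonant is.
"vawo" ends in a vowel. The stems ending in a vowel (gogo → fagogoani, mufbu → famufbuani, nimpava → fanimpavaani) add fa- … -ani around the stem.
So vawo → favawoani.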